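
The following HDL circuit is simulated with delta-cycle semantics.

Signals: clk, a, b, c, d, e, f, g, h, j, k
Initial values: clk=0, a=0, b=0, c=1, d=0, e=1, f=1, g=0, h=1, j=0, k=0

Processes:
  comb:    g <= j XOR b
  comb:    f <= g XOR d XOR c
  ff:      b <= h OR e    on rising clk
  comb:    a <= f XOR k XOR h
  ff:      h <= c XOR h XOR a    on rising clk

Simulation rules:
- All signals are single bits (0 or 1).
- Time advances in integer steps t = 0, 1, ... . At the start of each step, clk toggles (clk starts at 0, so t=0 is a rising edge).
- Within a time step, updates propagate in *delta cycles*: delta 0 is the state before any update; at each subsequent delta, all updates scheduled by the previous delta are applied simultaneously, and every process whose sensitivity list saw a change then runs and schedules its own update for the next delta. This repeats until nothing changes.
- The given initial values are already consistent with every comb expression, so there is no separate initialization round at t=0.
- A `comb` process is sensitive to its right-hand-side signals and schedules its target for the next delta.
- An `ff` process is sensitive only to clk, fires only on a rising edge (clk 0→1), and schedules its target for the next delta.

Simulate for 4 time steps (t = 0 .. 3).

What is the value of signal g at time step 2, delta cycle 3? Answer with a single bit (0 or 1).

1

t0.Δ0 h=1 g=0 c=1 k=0 f=1 clk=0 d=0 j=0 a=0 e=1 b=0
t0.Δ1 h=1 g=0 c=1 k=0 f=1 clk=1 d=0 j=0 a=0 e=1 b=0
t0.Δ2 h=0 g=0 c=1 k=0 f=1 clk=1 d=0 j=0 a=0 e=1 b=1
t0.Δ3 h=0 g=1 c=1 k=0 f=1 clk=1 d=0 j=0 a=1 e=1 b=1
t0.Δ4 h=0 g=1 c=1 k=0 f=0 clk=1 d=0 j=0 a=1 e=1 b=1
t0.Δ5 h=0 g=1 c=1 k=0 f=0 clk=1 d=0 j=0 a=0 e=1 b=1
t1.Δ0 h=0 g=1 c=1 k=0 f=0 clk=1 d=0 j=0 a=0 e=1 b=1
t1.Δ1 h=0 g=1 c=1 k=0 f=0 clk=0 d=0 j=0 a=0 e=1 b=1
t2.Δ0 h=0 g=1 c=1 k=0 f=0 clk=0 d=0 j=0 a=0 e=1 b=1
t2.Δ1 h=0 g=1 c=1 k=0 f=0 clk=1 d=0 j=0 a=0 e=1 b=1
t2.Δ2 h=1 g=1 c=1 k=0 f=0 clk=1 d=0 j=0 a=0 e=1 b=1
t2.Δ3 h=1 g=1 c=1 k=0 f=0 clk=1 d=0 j=0 a=1 e=1 b=1
t3.Δ0 h=1 g=1 c=1 k=0 f=0 clk=1 d=0 j=0 a=1 e=1 b=1
t3.Δ1 h=1 g=1 c=1 k=0 f=0 clk=0 d=0 j=0 a=1 e=1 b=1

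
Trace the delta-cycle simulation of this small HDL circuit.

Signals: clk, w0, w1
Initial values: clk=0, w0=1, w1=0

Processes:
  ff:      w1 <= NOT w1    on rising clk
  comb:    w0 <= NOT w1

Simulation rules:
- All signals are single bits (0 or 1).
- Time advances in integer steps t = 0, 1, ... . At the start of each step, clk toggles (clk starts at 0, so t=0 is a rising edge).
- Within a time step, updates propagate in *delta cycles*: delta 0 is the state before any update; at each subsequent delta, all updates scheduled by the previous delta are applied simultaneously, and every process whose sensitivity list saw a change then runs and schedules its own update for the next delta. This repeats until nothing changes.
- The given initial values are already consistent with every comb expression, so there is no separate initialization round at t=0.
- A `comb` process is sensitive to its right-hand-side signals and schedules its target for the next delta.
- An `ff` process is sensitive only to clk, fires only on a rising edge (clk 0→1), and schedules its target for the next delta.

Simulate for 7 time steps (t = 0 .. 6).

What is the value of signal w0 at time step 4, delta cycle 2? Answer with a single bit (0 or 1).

[bits: clk,w1,w0]
t=0: Δ0=001 Δ1=101 Δ2=111 Δ3=110 | 3Δ
t=1: Δ0=110 Δ1=010 | 1Δ
t=2: Δ0=010 Δ1=110 Δ2=100 Δ3=101 | 3Δ
t=3: Δ0=101 Δ1=001 | 1Δ
t=4: Δ0=001 Δ1=101 Δ2=111 Δ3=110 | 3Δ
t=5: Δ0=110 Δ1=010 | 1Δ
t=6: Δ0=010 Δ1=110 Δ2=100 Δ3=101 | 3Δ

1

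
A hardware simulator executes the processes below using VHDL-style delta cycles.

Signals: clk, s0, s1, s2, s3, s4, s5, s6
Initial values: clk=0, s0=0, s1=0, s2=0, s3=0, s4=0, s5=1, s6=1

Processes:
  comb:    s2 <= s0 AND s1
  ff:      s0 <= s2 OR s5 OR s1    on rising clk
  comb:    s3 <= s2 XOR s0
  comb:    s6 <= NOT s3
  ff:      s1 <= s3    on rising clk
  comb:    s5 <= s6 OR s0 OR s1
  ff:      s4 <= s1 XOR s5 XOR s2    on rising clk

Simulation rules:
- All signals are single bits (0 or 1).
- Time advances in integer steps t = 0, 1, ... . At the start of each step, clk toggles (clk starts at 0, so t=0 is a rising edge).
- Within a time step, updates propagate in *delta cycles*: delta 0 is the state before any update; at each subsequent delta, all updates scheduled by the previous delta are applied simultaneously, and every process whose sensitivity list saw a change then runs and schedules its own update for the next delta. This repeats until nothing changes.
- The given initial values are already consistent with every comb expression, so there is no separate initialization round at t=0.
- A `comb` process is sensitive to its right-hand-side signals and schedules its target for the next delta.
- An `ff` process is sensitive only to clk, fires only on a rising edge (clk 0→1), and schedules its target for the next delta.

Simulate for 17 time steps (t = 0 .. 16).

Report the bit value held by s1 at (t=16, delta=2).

t0.Δ0 clk=0 s3=0 s1=0 s6=1 s5=1 s4=0 s0=0 s2=0
t0.Δ1 clk=1 s3=0 s1=0 s6=1 s5=1 s4=0 s0=0 s2=0
t0.Δ2 clk=1 s3=0 s1=0 s6=1 s5=1 s4=1 s0=1 s2=0
t0.Δ3 clk=1 s3=1 s1=0 s6=1 s5=1 s4=1 s0=1 s2=0
t0.Δ4 clk=1 s3=1 s1=0 s6=0 s5=1 s4=1 s0=1 s2=0
t1.Δ0 clk=1 s3=1 s1=0 s6=0 s5=1 s4=1 s0=1 s2=0
t1.Δ1 clk=0 s3=1 s1=0 s6=0 s5=1 s4=1 s0=1 s2=0
t2.Δ0 clk=0 s3=1 s1=0 s6=0 s5=1 s4=1 s0=1 s2=0
t2.Δ1 clk=1 s3=1 s1=0 s6=0 s5=1 s4=1 s0=1 s2=0
t2.Δ2 clk=1 s3=1 s1=1 s6=0 s5=1 s4=1 s0=1 s2=0
t2.Δ3 clk=1 s3=1 s1=1 s6=0 s5=1 s4=1 s0=1 s2=1
t2.Δ4 clk=1 s3=0 s1=1 s6=0 s5=1 s4=1 s0=1 s2=1
t2.Δ5 clk=1 s3=0 s1=1 s6=1 s5=1 s4=1 s0=1 s2=1
t3.Δ0 clk=1 s3=0 s1=1 s6=1 s5=1 s4=1 s0=1 s2=1
t3.Δ1 clk=0 s3=0 s1=1 s6=1 s5=1 s4=1 s0=1 s2=1
t4.Δ0 clk=0 s3=0 s1=1 s6=1 s5=1 s4=1 s0=1 s2=1
t4.Δ1 clk=1 s3=0 s1=1 s6=1 s5=1 s4=1 s0=1 s2=1
t4.Δ2 clk=1 s3=0 s1=0 s6=1 s5=1 s4=1 s0=1 s2=1
t4.Δ3 clk=1 s3=0 s1=0 s6=1 s5=1 s4=1 s0=1 s2=0
t4.Δ4 clk=1 s3=1 s1=0 s6=1 s5=1 s4=1 s0=1 s2=0
t4.Δ5 clk=1 s3=1 s1=0 s6=0 s5=1 s4=1 s0=1 s2=0
t5.Δ0 clk=1 s3=1 s1=0 s6=0 s5=1 s4=1 s0=1 s2=0
t5.Δ1 clk=0 s3=1 s1=0 s6=0 s5=1 s4=1 s0=1 s2=0
t6.Δ0 clk=0 s3=1 s1=0 s6=0 s5=1 s4=1 s0=1 s2=0
t6.Δ1 clk=1 s3=1 s1=0 s6=0 s5=1 s4=1 s0=1 s2=0
t6.Δ2 clk=1 s3=1 s1=1 s6=0 s5=1 s4=1 s0=1 s2=0
t6.Δ3 clk=1 s3=1 s1=1 s6=0 s5=1 s4=1 s0=1 s2=1
t6.Δ4 clk=1 s3=0 s1=1 s6=0 s5=1 s4=1 s0=1 s2=1
t6.Δ5 clk=1 s3=0 s1=1 s6=1 s5=1 s4=1 s0=1 s2=1
t7.Δ0 clk=1 s3=0 s1=1 s6=1 s5=1 s4=1 s0=1 s2=1
t7.Δ1 clk=0 s3=0 s1=1 s6=1 s5=1 s4=1 s0=1 s2=1
t8.Δ0 clk=0 s3=0 s1=1 s6=1 s5=1 s4=1 s0=1 s2=1
t8.Δ1 clk=1 s3=0 s1=1 s6=1 s5=1 s4=1 s0=1 s2=1
t8.Δ2 clk=1 s3=0 s1=0 s6=1 s5=1 s4=1 s0=1 s2=1
t8.Δ3 clk=1 s3=0 s1=0 s6=1 s5=1 s4=1 s0=1 s2=0
t8.Δ4 clk=1 s3=1 s1=0 s6=1 s5=1 s4=1 s0=1 s2=0
t8.Δ5 clk=1 s3=1 s1=0 s6=0 s5=1 s4=1 s0=1 s2=0
t9.Δ0 clk=1 s3=1 s1=0 s6=0 s5=1 s4=1 s0=1 s2=0
t9.Δ1 clk=0 s3=1 s1=0 s6=0 s5=1 s4=1 s0=1 s2=0
t10.Δ0 clk=0 s3=1 s1=0 s6=0 s5=1 s4=1 s0=1 s2=0
t10.Δ1 clk=1 s3=1 s1=0 s6=0 s5=1 s4=1 s0=1 s2=0
t10.Δ2 clk=1 s3=1 s1=1 s6=0 s5=1 s4=1 s0=1 s2=0
t10.Δ3 clk=1 s3=1 s1=1 s6=0 s5=1 s4=1 s0=1 s2=1
t10.Δ4 clk=1 s3=0 s1=1 s6=0 s5=1 s4=1 s0=1 s2=1
t10.Δ5 clk=1 s3=0 s1=1 s6=1 s5=1 s4=1 s0=1 s2=1
t11.Δ0 clk=1 s3=0 s1=1 s6=1 s5=1 s4=1 s0=1 s2=1
t11.Δ1 clk=0 s3=0 s1=1 s6=1 s5=1 s4=1 s0=1 s2=1
t12.Δ0 clk=0 s3=0 s1=1 s6=1 s5=1 s4=1 s0=1 s2=1
t12.Δ1 clk=1 s3=0 s1=1 s6=1 s5=1 s4=1 s0=1 s2=1
t12.Δ2 clk=1 s3=0 s1=0 s6=1 s5=1 s4=1 s0=1 s2=1
t12.Δ3 clk=1 s3=0 s1=0 s6=1 s5=1 s4=1 s0=1 s2=0
t12.Δ4 clk=1 s3=1 s1=0 s6=1 s5=1 s4=1 s0=1 s2=0
t12.Δ5 clk=1 s3=1 s1=0 s6=0 s5=1 s4=1 s0=1 s2=0
t13.Δ0 clk=1 s3=1 s1=0 s6=0 s5=1 s4=1 s0=1 s2=0
t13.Δ1 clk=0 s3=1 s1=0 s6=0 s5=1 s4=1 s0=1 s2=0
t14.Δ0 clk=0 s3=1 s1=0 s6=0 s5=1 s4=1 s0=1 s2=0
t14.Δ1 clk=1 s3=1 s1=0 s6=0 s5=1 s4=1 s0=1 s2=0
t14.Δ2 clk=1 s3=1 s1=1 s6=0 s5=1 s4=1 s0=1 s2=0
t14.Δ3 clk=1 s3=1 s1=1 s6=0 s5=1 s4=1 s0=1 s2=1
t14.Δ4 clk=1 s3=0 s1=1 s6=0 s5=1 s4=1 s0=1 s2=1
t14.Δ5 clk=1 s3=0 s1=1 s6=1 s5=1 s4=1 s0=1 s2=1
t15.Δ0 clk=1 s3=0 s1=1 s6=1 s5=1 s4=1 s0=1 s2=1
t15.Δ1 clk=0 s3=0 s1=1 s6=1 s5=1 s4=1 s0=1 s2=1
t16.Δ0 clk=0 s3=0 s1=1 s6=1 s5=1 s4=1 s0=1 s2=1
t16.Δ1 clk=1 s3=0 s1=1 s6=1 s5=1 s4=1 s0=1 s2=1
t16.Δ2 clk=1 s3=0 s1=0 s6=1 s5=1 s4=1 s0=1 s2=1
t16.Δ3 clk=1 s3=0 s1=0 s6=1 s5=1 s4=1 s0=1 s2=0
t16.Δ4 clk=1 s3=1 s1=0 s6=1 s5=1 s4=1 s0=1 s2=0
t16.Δ5 clk=1 s3=1 s1=0 s6=0 s5=1 s4=1 s0=1 s2=0

0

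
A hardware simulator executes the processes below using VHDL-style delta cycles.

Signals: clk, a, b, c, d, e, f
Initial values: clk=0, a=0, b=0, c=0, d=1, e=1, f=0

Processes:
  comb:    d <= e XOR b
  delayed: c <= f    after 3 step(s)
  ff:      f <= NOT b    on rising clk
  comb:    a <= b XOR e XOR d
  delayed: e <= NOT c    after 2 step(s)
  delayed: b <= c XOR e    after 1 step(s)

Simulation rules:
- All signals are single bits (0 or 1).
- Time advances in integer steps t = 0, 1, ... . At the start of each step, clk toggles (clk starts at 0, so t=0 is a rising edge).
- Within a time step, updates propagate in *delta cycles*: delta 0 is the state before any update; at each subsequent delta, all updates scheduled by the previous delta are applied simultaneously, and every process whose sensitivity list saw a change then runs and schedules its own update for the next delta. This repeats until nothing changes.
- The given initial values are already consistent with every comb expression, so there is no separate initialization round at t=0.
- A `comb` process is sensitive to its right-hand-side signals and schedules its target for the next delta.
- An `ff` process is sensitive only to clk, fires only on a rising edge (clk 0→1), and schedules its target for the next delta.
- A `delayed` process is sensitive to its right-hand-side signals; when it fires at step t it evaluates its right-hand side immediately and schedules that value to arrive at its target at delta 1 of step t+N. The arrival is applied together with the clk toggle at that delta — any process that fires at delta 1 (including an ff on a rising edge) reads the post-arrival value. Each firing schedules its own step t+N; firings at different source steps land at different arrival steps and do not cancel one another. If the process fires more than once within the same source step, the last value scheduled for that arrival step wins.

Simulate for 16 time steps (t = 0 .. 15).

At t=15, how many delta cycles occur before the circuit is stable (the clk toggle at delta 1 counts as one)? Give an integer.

t=0 Δ0: d=1 b=0 e=1 c=0 f=0 a=0 clk=0
  Δ1: clk:0→1
  Δ2: f:0→1
  (2Δ to stable)
t=1 Δ0: d=1 b=0 e=1 c=0 f=1 a=0 clk=1
  Δ1: clk:1→0
  (1Δ to stable)
t=2 Δ0: d=1 b=0 e=1 c=0 f=1 a=0 clk=0
  Δ1: clk:0→1
  (1Δ to stable)
t=3 Δ0: d=1 b=0 e=1 c=0 f=1 a=0 clk=1
  Δ1: c:0→1, clk:1→0
  (1Δ to stable)
t=4 Δ0: d=1 b=0 e=1 c=1 f=1 a=0 clk=0
  Δ1: clk:0→1
  (1Δ to stable)
t=5 Δ0: d=1 b=0 e=1 c=1 f=1 a=0 clk=1
  Δ1: e:1→0, clk:1→0
  Δ2: d:1→0, a:0→1
  Δ3: a:1→0
  (3Δ to stable)
t=6 Δ0: d=0 b=0 e=0 c=1 f=1 a=0 clk=0
  Δ1: b:0→1, clk:0→1
  Δ2: d:0→1, f:1→0, a:0→1
  Δ3: a:1→0
  (3Δ to stable)
t=7 Δ0: d=1 b=1 e=0 c=1 f=0 a=0 clk=1
  Δ1: clk:1→0
  (1Δ to stable)
t=8 Δ0: d=1 b=1 e=0 c=1 f=0 a=0 clk=0
  Δ1: clk:0→1
  (1Δ to stable)
t=9 Δ0: d=1 b=1 e=0 c=1 f=0 a=0 clk=1
  Δ1: c:1→0, clk:1→0
  (1Δ to stable)
t=10 Δ0: d=1 b=1 e=0 c=0 f=0 a=0 clk=0
  Δ1: b:1→0, clk:0→1
  Δ2: d:1→0, f:0→1, a:0→1
  Δ3: a:1→0
  (3Δ to stable)
t=11 Δ0: d=0 b=0 e=0 c=0 f=1 a=0 clk=1
  Δ1: e:0→1, clk:1→0
  Δ2: d:0→1, a:0→1
  Δ3: a:1→0
  (3Δ to stable)
t=12 Δ0: d=1 b=0 e=1 c=0 f=1 a=0 clk=0
  Δ1: b:0→1, clk:0→1
  Δ2: d:1→0, f:1→0, a:0→1
  Δ3: a:1→0
  (3Δ to stable)
t=13 Δ0: d=0 b=1 e=1 c=0 f=0 a=0 clk=1
  Δ1: c:0→1, clk:1→0
  (1Δ to stable)
t=14 Δ0: d=0 b=1 e=1 c=1 f=0 a=0 clk=0
  Δ1: b:1→0, clk:0→1
  Δ2: d:0→1, f:0→1, a:0→1
  Δ3: a:1→0
  (3Δ to stable)
t=15 Δ0: d=1 b=0 e=1 c=1 f=1 a=0 clk=1
  Δ1: e:1→0, c:1→0, clk:1→0
  Δ2: d:1→0, a:0→1
  Δ3: a:1→0
  (3Δ to stable)

3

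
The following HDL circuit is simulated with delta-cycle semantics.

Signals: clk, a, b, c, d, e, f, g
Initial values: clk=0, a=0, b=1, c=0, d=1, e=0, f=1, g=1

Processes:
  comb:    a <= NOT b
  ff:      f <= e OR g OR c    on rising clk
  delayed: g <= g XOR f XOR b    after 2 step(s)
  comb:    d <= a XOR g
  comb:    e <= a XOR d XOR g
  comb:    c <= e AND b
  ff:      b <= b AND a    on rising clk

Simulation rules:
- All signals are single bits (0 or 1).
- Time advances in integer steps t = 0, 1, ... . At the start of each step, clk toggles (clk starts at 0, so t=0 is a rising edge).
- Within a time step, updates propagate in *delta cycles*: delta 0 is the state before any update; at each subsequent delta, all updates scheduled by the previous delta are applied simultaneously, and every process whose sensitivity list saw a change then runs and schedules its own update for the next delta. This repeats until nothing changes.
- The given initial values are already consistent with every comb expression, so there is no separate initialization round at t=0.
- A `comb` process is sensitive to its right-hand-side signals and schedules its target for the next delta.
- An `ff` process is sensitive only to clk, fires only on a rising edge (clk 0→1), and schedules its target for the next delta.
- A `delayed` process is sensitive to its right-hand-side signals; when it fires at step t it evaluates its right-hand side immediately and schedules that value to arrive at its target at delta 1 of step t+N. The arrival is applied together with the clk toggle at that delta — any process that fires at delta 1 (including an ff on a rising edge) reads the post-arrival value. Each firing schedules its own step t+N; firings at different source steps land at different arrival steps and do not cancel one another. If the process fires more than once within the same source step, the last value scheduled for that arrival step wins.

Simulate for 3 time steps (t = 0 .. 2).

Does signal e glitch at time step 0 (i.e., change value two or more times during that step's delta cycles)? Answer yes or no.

t0.Δ0 b=1 d=1 g=1 c=0 e=0 f=1 clk=0 a=0
t0.Δ1 b=1 d=1 g=1 c=0 e=0 f=1 clk=1 a=0
t0.Δ2 b=0 d=1 g=1 c=0 e=0 f=1 clk=1 a=0
t0.Δ3 b=0 d=1 g=1 c=0 e=0 f=1 clk=1 a=1
t0.Δ4 b=0 d=0 g=1 c=0 e=1 f=1 clk=1 a=1
t0.Δ5 b=0 d=0 g=1 c=0 e=0 f=1 clk=1 a=1
t1.Δ0 b=0 d=0 g=1 c=0 e=0 f=1 clk=1 a=1
t1.Δ1 b=0 d=0 g=1 c=0 e=0 f=1 clk=0 a=1
t2.Δ0 b=0 d=0 g=1 c=0 e=0 f=1 clk=0 a=1
t2.Δ1 b=0 d=0 g=0 c=0 e=0 f=1 clk=1 a=1
t2.Δ2 b=0 d=1 g=0 c=0 e=1 f=0 clk=1 a=1
t2.Δ3 b=0 d=1 g=0 c=0 e=0 f=0 clk=1 a=1

yes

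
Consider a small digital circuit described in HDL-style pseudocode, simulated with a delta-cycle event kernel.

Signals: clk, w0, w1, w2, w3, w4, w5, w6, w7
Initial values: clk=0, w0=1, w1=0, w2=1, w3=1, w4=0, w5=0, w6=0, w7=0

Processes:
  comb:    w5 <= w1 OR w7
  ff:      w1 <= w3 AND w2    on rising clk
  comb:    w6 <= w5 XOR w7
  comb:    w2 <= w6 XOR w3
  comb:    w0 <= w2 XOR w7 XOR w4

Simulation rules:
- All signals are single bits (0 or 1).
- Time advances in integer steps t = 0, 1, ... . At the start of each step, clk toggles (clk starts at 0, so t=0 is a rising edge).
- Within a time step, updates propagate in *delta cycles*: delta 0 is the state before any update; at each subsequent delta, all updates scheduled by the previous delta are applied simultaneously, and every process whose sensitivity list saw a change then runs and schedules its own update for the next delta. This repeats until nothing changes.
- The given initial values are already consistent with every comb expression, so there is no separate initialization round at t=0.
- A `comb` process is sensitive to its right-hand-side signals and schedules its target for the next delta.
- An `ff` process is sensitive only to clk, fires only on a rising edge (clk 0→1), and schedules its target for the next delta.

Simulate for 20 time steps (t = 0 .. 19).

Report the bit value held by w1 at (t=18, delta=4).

t0.Δ0 w1=0 w3=1 w5=0 w2=1 w7=0 w6=0 w4=0 w0=1 clk=0
t0.Δ1 w1=0 w3=1 w5=0 w2=1 w7=0 w6=0 w4=0 w0=1 clk=1
t0.Δ2 w1=1 w3=1 w5=0 w2=1 w7=0 w6=0 w4=0 w0=1 clk=1
t0.Δ3 w1=1 w3=1 w5=1 w2=1 w7=0 w6=0 w4=0 w0=1 clk=1
t0.Δ4 w1=1 w3=1 w5=1 w2=1 w7=0 w6=1 w4=0 w0=1 clk=1
t0.Δ5 w1=1 w3=1 w5=1 w2=0 w7=0 w6=1 w4=0 w0=1 clk=1
t0.Δ6 w1=1 w3=1 w5=1 w2=0 w7=0 w6=1 w4=0 w0=0 clk=1
t1.Δ0 w1=1 w3=1 w5=1 w2=0 w7=0 w6=1 w4=0 w0=0 clk=1
t1.Δ1 w1=1 w3=1 w5=1 w2=0 w7=0 w6=1 w4=0 w0=0 clk=0
t2.Δ0 w1=1 w3=1 w5=1 w2=0 w7=0 w6=1 w4=0 w0=0 clk=0
t2.Δ1 w1=1 w3=1 w5=1 w2=0 w7=0 w6=1 w4=0 w0=0 clk=1
t2.Δ2 w1=0 w3=1 w5=1 w2=0 w7=0 w6=1 w4=0 w0=0 clk=1
t2.Δ3 w1=0 w3=1 w5=0 w2=0 w7=0 w6=1 w4=0 w0=0 clk=1
t2.Δ4 w1=0 w3=1 w5=0 w2=0 w7=0 w6=0 w4=0 w0=0 clk=1
t2.Δ5 w1=0 w3=1 w5=0 w2=1 w7=0 w6=0 w4=0 w0=0 clk=1
t2.Δ6 w1=0 w3=1 w5=0 w2=1 w7=0 w6=0 w4=0 w0=1 clk=1
t3.Δ0 w1=0 w3=1 w5=0 w2=1 w7=0 w6=0 w4=0 w0=1 clk=1
t3.Δ1 w1=0 w3=1 w5=0 w2=1 w7=0 w6=0 w4=0 w0=1 clk=0
t4.Δ0 w1=0 w3=1 w5=0 w2=1 w7=0 w6=0 w4=0 w0=1 clk=0
t4.Δ1 w1=0 w3=1 w5=0 w2=1 w7=0 w6=0 w4=0 w0=1 clk=1
t4.Δ2 w1=1 w3=1 w5=0 w2=1 w7=0 w6=0 w4=0 w0=1 clk=1
t4.Δ3 w1=1 w3=1 w5=1 w2=1 w7=0 w6=0 w4=0 w0=1 clk=1
t4.Δ4 w1=1 w3=1 w5=1 w2=1 w7=0 w6=1 w4=0 w0=1 clk=1
t4.Δ5 w1=1 w3=1 w5=1 w2=0 w7=0 w6=1 w4=0 w0=1 clk=1
t4.Δ6 w1=1 w3=1 w5=1 w2=0 w7=0 w6=1 w4=0 w0=0 clk=1
t5.Δ0 w1=1 w3=1 w5=1 w2=0 w7=0 w6=1 w4=0 w0=0 clk=1
t5.Δ1 w1=1 w3=1 w5=1 w2=0 w7=0 w6=1 w4=0 w0=0 clk=0
t6.Δ0 w1=1 w3=1 w5=1 w2=0 w7=0 w6=1 w4=0 w0=0 clk=0
t6.Δ1 w1=1 w3=1 w5=1 w2=0 w7=0 w6=1 w4=0 w0=0 clk=1
t6.Δ2 w1=0 w3=1 w5=1 w2=0 w7=0 w6=1 w4=0 w0=0 clk=1
t6.Δ3 w1=0 w3=1 w5=0 w2=0 w7=0 w6=1 w4=0 w0=0 clk=1
t6.Δ4 w1=0 w3=1 w5=0 w2=0 w7=0 w6=0 w4=0 w0=0 clk=1
t6.Δ5 w1=0 w3=1 w5=0 w2=1 w7=0 w6=0 w4=0 w0=0 clk=1
t6.Δ6 w1=0 w3=1 w5=0 w2=1 w7=0 w6=0 w4=0 w0=1 clk=1
t7.Δ0 w1=0 w3=1 w5=0 w2=1 w7=0 w6=0 w4=0 w0=1 clk=1
t7.Δ1 w1=0 w3=1 w5=0 w2=1 w7=0 w6=0 w4=0 w0=1 clk=0
t8.Δ0 w1=0 w3=1 w5=0 w2=1 w7=0 w6=0 w4=0 w0=1 clk=0
t8.Δ1 w1=0 w3=1 w5=0 w2=1 w7=0 w6=0 w4=0 w0=1 clk=1
t8.Δ2 w1=1 w3=1 w5=0 w2=1 w7=0 w6=0 w4=0 w0=1 clk=1
t8.Δ3 w1=1 w3=1 w5=1 w2=1 w7=0 w6=0 w4=0 w0=1 clk=1
t8.Δ4 w1=1 w3=1 w5=1 w2=1 w7=0 w6=1 w4=0 w0=1 clk=1
t8.Δ5 w1=1 w3=1 w5=1 w2=0 w7=0 w6=1 w4=0 w0=1 clk=1
t8.Δ6 w1=1 w3=1 w5=1 w2=0 w7=0 w6=1 w4=0 w0=0 clk=1
t9.Δ0 w1=1 w3=1 w5=1 w2=0 w7=0 w6=1 w4=0 w0=0 clk=1
t9.Δ1 w1=1 w3=1 w5=1 w2=0 w7=0 w6=1 w4=0 w0=0 clk=0
t10.Δ0 w1=1 w3=1 w5=1 w2=0 w7=0 w6=1 w4=0 w0=0 clk=0
t10.Δ1 w1=1 w3=1 w5=1 w2=0 w7=0 w6=1 w4=0 w0=0 clk=1
t10.Δ2 w1=0 w3=1 w5=1 w2=0 w7=0 w6=1 w4=0 w0=0 clk=1
t10.Δ3 w1=0 w3=1 w5=0 w2=0 w7=0 w6=1 w4=0 w0=0 clk=1
t10.Δ4 w1=0 w3=1 w5=0 w2=0 w7=0 w6=0 w4=0 w0=0 clk=1
t10.Δ5 w1=0 w3=1 w5=0 w2=1 w7=0 w6=0 w4=0 w0=0 clk=1
t10.Δ6 w1=0 w3=1 w5=0 w2=1 w7=0 w6=0 w4=0 w0=1 clk=1
t11.Δ0 w1=0 w3=1 w5=0 w2=1 w7=0 w6=0 w4=0 w0=1 clk=1
t11.Δ1 w1=0 w3=1 w5=0 w2=1 w7=0 w6=0 w4=0 w0=1 clk=0
t12.Δ0 w1=0 w3=1 w5=0 w2=1 w7=0 w6=0 w4=0 w0=1 clk=0
t12.Δ1 w1=0 w3=1 w5=0 w2=1 w7=0 w6=0 w4=0 w0=1 clk=1
t12.Δ2 w1=1 w3=1 w5=0 w2=1 w7=0 w6=0 w4=0 w0=1 clk=1
t12.Δ3 w1=1 w3=1 w5=1 w2=1 w7=0 w6=0 w4=0 w0=1 clk=1
t12.Δ4 w1=1 w3=1 w5=1 w2=1 w7=0 w6=1 w4=0 w0=1 clk=1
t12.Δ5 w1=1 w3=1 w5=1 w2=0 w7=0 w6=1 w4=0 w0=1 clk=1
t12.Δ6 w1=1 w3=1 w5=1 w2=0 w7=0 w6=1 w4=0 w0=0 clk=1
t13.Δ0 w1=1 w3=1 w5=1 w2=0 w7=0 w6=1 w4=0 w0=0 clk=1
t13.Δ1 w1=1 w3=1 w5=1 w2=0 w7=0 w6=1 w4=0 w0=0 clk=0
t14.Δ0 w1=1 w3=1 w5=1 w2=0 w7=0 w6=1 w4=0 w0=0 clk=0
t14.Δ1 w1=1 w3=1 w5=1 w2=0 w7=0 w6=1 w4=0 w0=0 clk=1
t14.Δ2 w1=0 w3=1 w5=1 w2=0 w7=0 w6=1 w4=0 w0=0 clk=1
t14.Δ3 w1=0 w3=1 w5=0 w2=0 w7=0 w6=1 w4=0 w0=0 clk=1
t14.Δ4 w1=0 w3=1 w5=0 w2=0 w7=0 w6=0 w4=0 w0=0 clk=1
t14.Δ5 w1=0 w3=1 w5=0 w2=1 w7=0 w6=0 w4=0 w0=0 clk=1
t14.Δ6 w1=0 w3=1 w5=0 w2=1 w7=0 w6=0 w4=0 w0=1 clk=1
t15.Δ0 w1=0 w3=1 w5=0 w2=1 w7=0 w6=0 w4=0 w0=1 clk=1
t15.Δ1 w1=0 w3=1 w5=0 w2=1 w7=0 w6=0 w4=0 w0=1 clk=0
t16.Δ0 w1=0 w3=1 w5=0 w2=1 w7=0 w6=0 w4=0 w0=1 clk=0
t16.Δ1 w1=0 w3=1 w5=0 w2=1 w7=0 w6=0 w4=0 w0=1 clk=1
t16.Δ2 w1=1 w3=1 w5=0 w2=1 w7=0 w6=0 w4=0 w0=1 clk=1
t16.Δ3 w1=1 w3=1 w5=1 w2=1 w7=0 w6=0 w4=0 w0=1 clk=1
t16.Δ4 w1=1 w3=1 w5=1 w2=1 w7=0 w6=1 w4=0 w0=1 clk=1
t16.Δ5 w1=1 w3=1 w5=1 w2=0 w7=0 w6=1 w4=0 w0=1 clk=1
t16.Δ6 w1=1 w3=1 w5=1 w2=0 w7=0 w6=1 w4=0 w0=0 clk=1
t17.Δ0 w1=1 w3=1 w5=1 w2=0 w7=0 w6=1 w4=0 w0=0 clk=1
t17.Δ1 w1=1 w3=1 w5=1 w2=0 w7=0 w6=1 w4=0 w0=0 clk=0
t18.Δ0 w1=1 w3=1 w5=1 w2=0 w7=0 w6=1 w4=0 w0=0 clk=0
t18.Δ1 w1=1 w3=1 w5=1 w2=0 w7=0 w6=1 w4=0 w0=0 clk=1
t18.Δ2 w1=0 w3=1 w5=1 w2=0 w7=0 w6=1 w4=0 w0=0 clk=1
t18.Δ3 w1=0 w3=1 w5=0 w2=0 w7=0 w6=1 w4=0 w0=0 clk=1
t18.Δ4 w1=0 w3=1 w5=0 w2=0 w7=0 w6=0 w4=0 w0=0 clk=1
t18.Δ5 w1=0 w3=1 w5=0 w2=1 w7=0 w6=0 w4=0 w0=0 clk=1
t18.Δ6 w1=0 w3=1 w5=0 w2=1 w7=0 w6=0 w4=0 w0=1 clk=1
t19.Δ0 w1=0 w3=1 w5=0 w2=1 w7=0 w6=0 w4=0 w0=1 clk=1
t19.Δ1 w1=0 w3=1 w5=0 w2=1 w7=0 w6=0 w4=0 w0=1 clk=0

0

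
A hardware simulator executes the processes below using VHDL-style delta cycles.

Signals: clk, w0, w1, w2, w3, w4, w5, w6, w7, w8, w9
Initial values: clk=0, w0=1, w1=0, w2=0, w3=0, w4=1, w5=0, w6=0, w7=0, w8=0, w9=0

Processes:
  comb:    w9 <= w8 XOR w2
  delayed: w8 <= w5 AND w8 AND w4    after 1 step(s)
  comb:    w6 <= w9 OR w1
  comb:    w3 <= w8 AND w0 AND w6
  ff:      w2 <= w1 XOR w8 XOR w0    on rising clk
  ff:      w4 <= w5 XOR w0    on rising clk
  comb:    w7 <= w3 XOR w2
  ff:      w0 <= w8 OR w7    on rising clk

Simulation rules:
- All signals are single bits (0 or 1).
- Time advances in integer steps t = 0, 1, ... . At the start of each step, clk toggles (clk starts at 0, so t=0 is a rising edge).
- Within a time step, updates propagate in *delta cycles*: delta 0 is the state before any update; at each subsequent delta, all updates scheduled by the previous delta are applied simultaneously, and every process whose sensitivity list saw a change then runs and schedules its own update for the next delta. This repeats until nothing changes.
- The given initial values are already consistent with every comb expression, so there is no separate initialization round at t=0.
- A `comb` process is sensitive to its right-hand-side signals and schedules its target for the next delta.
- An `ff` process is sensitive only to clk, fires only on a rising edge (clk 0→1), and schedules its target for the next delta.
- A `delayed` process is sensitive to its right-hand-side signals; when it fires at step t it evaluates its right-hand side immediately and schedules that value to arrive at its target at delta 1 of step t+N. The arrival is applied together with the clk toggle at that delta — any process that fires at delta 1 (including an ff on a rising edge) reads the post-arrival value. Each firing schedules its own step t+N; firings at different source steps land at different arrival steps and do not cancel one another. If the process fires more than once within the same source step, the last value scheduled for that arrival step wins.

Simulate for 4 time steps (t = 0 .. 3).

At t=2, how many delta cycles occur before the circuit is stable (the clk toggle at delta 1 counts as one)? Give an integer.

4

[bits: clk,w1,w2,w5,w9,w0,w7,w6,w4,w8,w3]
t=0: Δ0=00000100100 Δ1=10000100100 Δ2=10100000100 Δ3=10101010100 Δ4=10101011100 | 4Δ
t=1: Δ0=10101011100 Δ1=00101011100 | 1Δ
t=2: Δ0=00101011100 Δ1=10101011100 Δ2=10001111000 Δ3=10000101000 Δ4=10000100000 | 4Δ
t=3: Δ0=10000100000 Δ1=00000100000 | 1Δ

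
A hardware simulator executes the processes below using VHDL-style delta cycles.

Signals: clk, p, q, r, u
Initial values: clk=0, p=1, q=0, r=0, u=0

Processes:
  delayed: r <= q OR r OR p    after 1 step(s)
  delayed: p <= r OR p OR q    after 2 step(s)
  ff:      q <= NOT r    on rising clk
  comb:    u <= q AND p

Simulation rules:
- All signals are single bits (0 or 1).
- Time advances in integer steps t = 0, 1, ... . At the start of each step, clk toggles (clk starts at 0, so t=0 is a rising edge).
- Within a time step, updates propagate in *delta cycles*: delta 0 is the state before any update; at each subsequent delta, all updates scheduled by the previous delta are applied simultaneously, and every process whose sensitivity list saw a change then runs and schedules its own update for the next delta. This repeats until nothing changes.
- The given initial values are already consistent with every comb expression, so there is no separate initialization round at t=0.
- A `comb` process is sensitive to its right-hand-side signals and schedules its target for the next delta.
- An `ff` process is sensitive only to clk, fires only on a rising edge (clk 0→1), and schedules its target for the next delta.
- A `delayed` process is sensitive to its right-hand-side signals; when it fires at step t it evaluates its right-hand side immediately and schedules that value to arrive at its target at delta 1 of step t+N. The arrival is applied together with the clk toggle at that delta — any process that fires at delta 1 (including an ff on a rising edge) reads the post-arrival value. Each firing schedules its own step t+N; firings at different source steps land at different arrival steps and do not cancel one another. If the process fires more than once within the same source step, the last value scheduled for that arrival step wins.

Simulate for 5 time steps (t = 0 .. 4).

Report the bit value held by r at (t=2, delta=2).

t=0 Δ0: q=0 clk=0 r=0 u=0 p=1
  Δ1: clk:0→1
  Δ2: q:0→1
  Δ3: u:0→1
  (3Δ to stable)
t=1 Δ0: q=1 clk=1 r=0 u=1 p=1
  Δ1: clk:1→0, r:0→1
  (1Δ to stable)
t=2 Δ0: q=1 clk=0 r=1 u=1 p=1
  Δ1: clk:0→1
  Δ2: q:1→0
  Δ3: u:1→0
  (3Δ to stable)
t=3 Δ0: q=0 clk=1 r=1 u=0 p=1
  Δ1: clk:1→0
  (1Δ to stable)
t=4 Δ0: q=0 clk=0 r=1 u=0 p=1
  Δ1: clk:0→1
  (1Δ to stable)

1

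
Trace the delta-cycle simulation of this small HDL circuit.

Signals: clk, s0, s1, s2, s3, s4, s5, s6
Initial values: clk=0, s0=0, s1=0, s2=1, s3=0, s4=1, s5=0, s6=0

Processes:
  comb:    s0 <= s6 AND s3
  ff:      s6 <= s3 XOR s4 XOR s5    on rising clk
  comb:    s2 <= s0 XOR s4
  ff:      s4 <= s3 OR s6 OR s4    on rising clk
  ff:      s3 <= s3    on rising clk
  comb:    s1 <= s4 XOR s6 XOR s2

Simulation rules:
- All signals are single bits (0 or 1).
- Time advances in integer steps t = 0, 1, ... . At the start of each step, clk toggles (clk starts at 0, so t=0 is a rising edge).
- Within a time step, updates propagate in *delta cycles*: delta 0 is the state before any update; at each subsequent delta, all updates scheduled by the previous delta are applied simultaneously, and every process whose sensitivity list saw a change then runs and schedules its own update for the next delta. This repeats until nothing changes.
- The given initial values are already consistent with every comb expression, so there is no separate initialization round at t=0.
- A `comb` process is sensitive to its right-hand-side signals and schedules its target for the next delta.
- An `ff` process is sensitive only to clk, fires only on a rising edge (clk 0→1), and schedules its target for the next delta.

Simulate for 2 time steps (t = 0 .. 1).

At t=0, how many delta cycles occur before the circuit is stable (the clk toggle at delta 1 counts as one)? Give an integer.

t0.Δ0 s1=0 s3=0 clk=0 s5=0 s2=1 s6=0 s4=1 s0=0
t0.Δ1 s1=0 s3=0 clk=1 s5=0 s2=1 s6=0 s4=1 s0=0
t0.Δ2 s1=0 s3=0 clk=1 s5=0 s2=1 s6=1 s4=1 s0=0
t0.Δ3 s1=1 s3=0 clk=1 s5=0 s2=1 s6=1 s4=1 s0=0
t1.Δ0 s1=1 s3=0 clk=1 s5=0 s2=1 s6=1 s4=1 s0=0
t1.Δ1 s1=1 s3=0 clk=0 s5=0 s2=1 s6=1 s4=1 s0=0

3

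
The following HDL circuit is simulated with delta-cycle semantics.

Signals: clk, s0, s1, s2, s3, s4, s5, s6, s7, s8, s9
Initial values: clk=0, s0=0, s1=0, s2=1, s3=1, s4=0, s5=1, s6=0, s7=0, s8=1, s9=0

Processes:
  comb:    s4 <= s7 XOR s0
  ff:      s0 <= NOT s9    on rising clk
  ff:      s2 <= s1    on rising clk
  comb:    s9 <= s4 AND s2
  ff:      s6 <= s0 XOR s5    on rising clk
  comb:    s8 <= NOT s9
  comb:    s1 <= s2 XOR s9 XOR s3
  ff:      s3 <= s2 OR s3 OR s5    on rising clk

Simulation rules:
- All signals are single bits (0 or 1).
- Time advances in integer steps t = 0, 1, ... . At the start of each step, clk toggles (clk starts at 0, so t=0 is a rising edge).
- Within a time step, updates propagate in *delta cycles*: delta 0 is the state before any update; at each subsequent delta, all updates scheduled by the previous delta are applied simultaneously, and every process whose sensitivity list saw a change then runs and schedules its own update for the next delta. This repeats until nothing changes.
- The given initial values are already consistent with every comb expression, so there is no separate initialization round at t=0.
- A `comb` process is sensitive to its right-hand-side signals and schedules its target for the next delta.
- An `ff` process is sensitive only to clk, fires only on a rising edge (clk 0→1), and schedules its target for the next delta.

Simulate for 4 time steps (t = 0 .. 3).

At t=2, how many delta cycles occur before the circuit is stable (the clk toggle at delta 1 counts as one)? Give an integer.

4

t0.Δ0 s6=0 s4=0 s7=0 s5=1 clk=0 s9=0 s3=1 s0=0 s1=0 s2=1 s8=1
t0.Δ1 s6=0 s4=0 s7=0 s5=1 clk=1 s9=0 s3=1 s0=0 s1=0 s2=1 s8=1
t0.Δ2 s6=1 s4=0 s7=0 s5=1 clk=1 s9=0 s3=1 s0=1 s1=0 s2=0 s8=1
t0.Δ3 s6=1 s4=1 s7=0 s5=1 clk=1 s9=0 s3=1 s0=1 s1=1 s2=0 s8=1
t1.Δ0 s6=1 s4=1 s7=0 s5=1 clk=1 s9=0 s3=1 s0=1 s1=1 s2=0 s8=1
t1.Δ1 s6=1 s4=1 s7=0 s5=1 clk=0 s9=0 s3=1 s0=1 s1=1 s2=0 s8=1
t2.Δ0 s6=1 s4=1 s7=0 s5=1 clk=0 s9=0 s3=1 s0=1 s1=1 s2=0 s8=1
t2.Δ1 s6=1 s4=1 s7=0 s5=1 clk=1 s9=0 s3=1 s0=1 s1=1 s2=0 s8=1
t2.Δ2 s6=0 s4=1 s7=0 s5=1 clk=1 s9=0 s3=1 s0=1 s1=1 s2=1 s8=1
t2.Δ3 s6=0 s4=1 s7=0 s5=1 clk=1 s9=1 s3=1 s0=1 s1=0 s2=1 s8=1
t2.Δ4 s6=0 s4=1 s7=0 s5=1 clk=1 s9=1 s3=1 s0=1 s1=1 s2=1 s8=0
t3.Δ0 s6=0 s4=1 s7=0 s5=1 clk=1 s9=1 s3=1 s0=1 s1=1 s2=1 s8=0
t3.Δ1 s6=0 s4=1 s7=0 s5=1 clk=0 s9=1 s3=1 s0=1 s1=1 s2=1 s8=0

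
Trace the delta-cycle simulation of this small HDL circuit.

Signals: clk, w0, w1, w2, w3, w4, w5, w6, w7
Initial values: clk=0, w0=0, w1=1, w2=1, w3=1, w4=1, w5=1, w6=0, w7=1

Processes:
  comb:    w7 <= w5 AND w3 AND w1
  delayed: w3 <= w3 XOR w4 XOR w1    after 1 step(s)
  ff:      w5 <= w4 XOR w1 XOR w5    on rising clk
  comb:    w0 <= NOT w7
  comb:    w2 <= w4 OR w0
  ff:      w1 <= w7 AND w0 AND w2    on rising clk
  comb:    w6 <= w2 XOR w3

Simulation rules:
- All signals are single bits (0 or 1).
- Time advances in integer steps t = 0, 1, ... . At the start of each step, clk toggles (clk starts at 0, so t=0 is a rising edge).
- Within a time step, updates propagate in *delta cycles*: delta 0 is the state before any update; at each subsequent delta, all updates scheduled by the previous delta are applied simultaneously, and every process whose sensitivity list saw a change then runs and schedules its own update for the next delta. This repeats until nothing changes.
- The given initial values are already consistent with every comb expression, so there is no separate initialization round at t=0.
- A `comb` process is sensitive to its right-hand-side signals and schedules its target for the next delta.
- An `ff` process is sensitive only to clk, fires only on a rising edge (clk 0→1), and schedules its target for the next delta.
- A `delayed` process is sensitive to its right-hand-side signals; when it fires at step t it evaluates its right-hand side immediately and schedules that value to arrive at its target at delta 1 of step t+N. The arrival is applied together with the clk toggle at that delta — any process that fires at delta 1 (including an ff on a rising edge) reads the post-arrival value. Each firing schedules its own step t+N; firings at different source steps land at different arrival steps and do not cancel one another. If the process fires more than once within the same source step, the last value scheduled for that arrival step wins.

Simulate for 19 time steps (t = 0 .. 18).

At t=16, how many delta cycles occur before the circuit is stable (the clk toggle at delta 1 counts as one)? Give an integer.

2

t0.Δ0 w3=1 w6=0 w4=1 w0=0 clk=0 w5=1 w1=1 w7=1 w2=1
t0.Δ1 w3=1 w6=0 w4=1 w0=0 clk=1 w5=1 w1=1 w7=1 w2=1
t0.Δ2 w3=1 w6=0 w4=1 w0=0 clk=1 w5=1 w1=0 w7=1 w2=1
t0.Δ3 w3=1 w6=0 w4=1 w0=0 clk=1 w5=1 w1=0 w7=0 w2=1
t0.Δ4 w3=1 w6=0 w4=1 w0=1 clk=1 w5=1 w1=0 w7=0 w2=1
t1.Δ0 w3=1 w6=0 w4=1 w0=1 clk=1 w5=1 w1=0 w7=0 w2=1
t1.Δ1 w3=0 w6=0 w4=1 w0=1 clk=0 w5=1 w1=0 w7=0 w2=1
t1.Δ2 w3=0 w6=1 w4=1 w0=1 clk=0 w5=1 w1=0 w7=0 w2=1
t2.Δ0 w3=0 w6=1 w4=1 w0=1 clk=0 w5=1 w1=0 w7=0 w2=1
t2.Δ1 w3=1 w6=1 w4=1 w0=1 clk=1 w5=1 w1=0 w7=0 w2=1
t2.Δ2 w3=1 w6=0 w4=1 w0=1 clk=1 w5=0 w1=0 w7=0 w2=1
t3.Δ0 w3=1 w6=0 w4=1 w0=1 clk=1 w5=0 w1=0 w7=0 w2=1
t3.Δ1 w3=0 w6=0 w4=1 w0=1 clk=0 w5=0 w1=0 w7=0 w2=1
t3.Δ2 w3=0 w6=1 w4=1 w0=1 clk=0 w5=0 w1=0 w7=0 w2=1
t4.Δ0 w3=0 w6=1 w4=1 w0=1 clk=0 w5=0 w1=0 w7=0 w2=1
t4.Δ1 w3=1 w6=1 w4=1 w0=1 clk=1 w5=0 w1=0 w7=0 w2=1
t4.Δ2 w3=1 w6=0 w4=1 w0=1 clk=1 w5=1 w1=0 w7=0 w2=1
t5.Δ0 w3=1 w6=0 w4=1 w0=1 clk=1 w5=1 w1=0 w7=0 w2=1
t5.Δ1 w3=0 w6=0 w4=1 w0=1 clk=0 w5=1 w1=0 w7=0 w2=1
t5.Δ2 w3=0 w6=1 w4=1 w0=1 clk=0 w5=1 w1=0 w7=0 w2=1
t6.Δ0 w3=0 w6=1 w4=1 w0=1 clk=0 w5=1 w1=0 w7=0 w2=1
t6.Δ1 w3=1 w6=1 w4=1 w0=1 clk=1 w5=1 w1=0 w7=0 w2=1
t6.Δ2 w3=1 w6=0 w4=1 w0=1 clk=1 w5=0 w1=0 w7=0 w2=1
t7.Δ0 w3=1 w6=0 w4=1 w0=1 clk=1 w5=0 w1=0 w7=0 w2=1
t7.Δ1 w3=0 w6=0 w4=1 w0=1 clk=0 w5=0 w1=0 w7=0 w2=1
t7.Δ2 w3=0 w6=1 w4=1 w0=1 clk=0 w5=0 w1=0 w7=0 w2=1
t8.Δ0 w3=0 w6=1 w4=1 w0=1 clk=0 w5=0 w1=0 w7=0 w2=1
t8.Δ1 w3=1 w6=1 w4=1 w0=1 clk=1 w5=0 w1=0 w7=0 w2=1
t8.Δ2 w3=1 w6=0 w4=1 w0=1 clk=1 w5=1 w1=0 w7=0 w2=1
t9.Δ0 w3=1 w6=0 w4=1 w0=1 clk=1 w5=1 w1=0 w7=0 w2=1
t9.Δ1 w3=0 w6=0 w4=1 w0=1 clk=0 w5=1 w1=0 w7=0 w2=1
t9.Δ2 w3=0 w6=1 w4=1 w0=1 clk=0 w5=1 w1=0 w7=0 w2=1
t10.Δ0 w3=0 w6=1 w4=1 w0=1 clk=0 w5=1 w1=0 w7=0 w2=1
t10.Δ1 w3=1 w6=1 w4=1 w0=1 clk=1 w5=1 w1=0 w7=0 w2=1
t10.Δ2 w3=1 w6=0 w4=1 w0=1 clk=1 w5=0 w1=0 w7=0 w2=1
t11.Δ0 w3=1 w6=0 w4=1 w0=1 clk=1 w5=0 w1=0 w7=0 w2=1
t11.Δ1 w3=0 w6=0 w4=1 w0=1 clk=0 w5=0 w1=0 w7=0 w2=1
t11.Δ2 w3=0 w6=1 w4=1 w0=1 clk=0 w5=0 w1=0 w7=0 w2=1
t12.Δ0 w3=0 w6=1 w4=1 w0=1 clk=0 w5=0 w1=0 w7=0 w2=1
t12.Δ1 w3=1 w6=1 w4=1 w0=1 clk=1 w5=0 w1=0 w7=0 w2=1
t12.Δ2 w3=1 w6=0 w4=1 w0=1 clk=1 w5=1 w1=0 w7=0 w2=1
t13.Δ0 w3=1 w6=0 w4=1 w0=1 clk=1 w5=1 w1=0 w7=0 w2=1
t13.Δ1 w3=0 w6=0 w4=1 w0=1 clk=0 w5=1 w1=0 w7=0 w2=1
t13.Δ2 w3=0 w6=1 w4=1 w0=1 clk=0 w5=1 w1=0 w7=0 w2=1
t14.Δ0 w3=0 w6=1 w4=1 w0=1 clk=0 w5=1 w1=0 w7=0 w2=1
t14.Δ1 w3=1 w6=1 w4=1 w0=1 clk=1 w5=1 w1=0 w7=0 w2=1
t14.Δ2 w3=1 w6=0 w4=1 w0=1 clk=1 w5=0 w1=0 w7=0 w2=1
t15.Δ0 w3=1 w6=0 w4=1 w0=1 clk=1 w5=0 w1=0 w7=0 w2=1
t15.Δ1 w3=0 w6=0 w4=1 w0=1 clk=0 w5=0 w1=0 w7=0 w2=1
t15.Δ2 w3=0 w6=1 w4=1 w0=1 clk=0 w5=0 w1=0 w7=0 w2=1
t16.Δ0 w3=0 w6=1 w4=1 w0=1 clk=0 w5=0 w1=0 w7=0 w2=1
t16.Δ1 w3=1 w6=1 w4=1 w0=1 clk=1 w5=0 w1=0 w7=0 w2=1
t16.Δ2 w3=1 w6=0 w4=1 w0=1 clk=1 w5=1 w1=0 w7=0 w2=1
t17.Δ0 w3=1 w6=0 w4=1 w0=1 clk=1 w5=1 w1=0 w7=0 w2=1
t17.Δ1 w3=0 w6=0 w4=1 w0=1 clk=0 w5=1 w1=0 w7=0 w2=1
t17.Δ2 w3=0 w6=1 w4=1 w0=1 clk=0 w5=1 w1=0 w7=0 w2=1
t18.Δ0 w3=0 w6=1 w4=1 w0=1 clk=0 w5=1 w1=0 w7=0 w2=1
t18.Δ1 w3=1 w6=1 w4=1 w0=1 clk=1 w5=1 w1=0 w7=0 w2=1
t18.Δ2 w3=1 w6=0 w4=1 w0=1 clk=1 w5=0 w1=0 w7=0 w2=1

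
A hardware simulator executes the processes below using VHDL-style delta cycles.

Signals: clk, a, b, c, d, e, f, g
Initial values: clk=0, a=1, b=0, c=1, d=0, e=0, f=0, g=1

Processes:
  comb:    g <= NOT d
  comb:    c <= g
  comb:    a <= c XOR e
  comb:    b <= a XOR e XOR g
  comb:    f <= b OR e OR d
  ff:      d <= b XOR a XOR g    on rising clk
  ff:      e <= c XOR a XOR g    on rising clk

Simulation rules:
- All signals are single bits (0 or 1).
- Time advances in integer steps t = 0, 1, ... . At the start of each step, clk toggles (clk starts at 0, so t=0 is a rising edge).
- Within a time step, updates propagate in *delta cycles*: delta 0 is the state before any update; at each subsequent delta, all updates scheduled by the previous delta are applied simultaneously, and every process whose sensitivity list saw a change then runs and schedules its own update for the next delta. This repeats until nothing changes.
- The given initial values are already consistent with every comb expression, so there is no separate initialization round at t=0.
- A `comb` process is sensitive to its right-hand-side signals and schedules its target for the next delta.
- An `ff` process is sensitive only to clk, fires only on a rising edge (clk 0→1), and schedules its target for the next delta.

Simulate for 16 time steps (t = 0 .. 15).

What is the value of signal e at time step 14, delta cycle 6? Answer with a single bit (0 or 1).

[bits: b,clk,a,c,f,d,g,e]
t=0: Δ0=00110010 Δ1=01110010 Δ2=01110011 Δ3=11011011 Δ4=01011011 | 4Δ
t=1: Δ0=01011011 Δ1=00011011 | 1Δ
t=2: Δ0=00011011 Δ1=01011011 Δ2=01011110 Δ3=11111100 Δ4=11101100 Δ5=11001100 Δ6=01001100 | 6Δ
t=3: Δ0=01001100 Δ1=00001100 | 1Δ
t=4: Δ0=00001100 Δ1=01001100 Δ2=01001000 Δ3=01000010 Δ4=11010010 Δ5=11111010 Δ6=01111010 Δ7=01110010 | 7Δ
t=5: Δ0=01110010 Δ1=00110010 | 1Δ
t=6: Δ0=00110010 Δ1=01110010 Δ2=01110011 Δ3=11011011 Δ4=01011011 | 4Δ
t=7: Δ0=01011011 Δ1=00011011 | 1Δ
t=8: Δ0=00011011 Δ1=01011011 Δ2=01011110 Δ3=11111100 Δ4=11101100 Δ5=11001100 Δ6=01001100 | 6Δ
t=9: Δ0=01001100 Δ1=00001100 | 1Δ
t=10: Δ0=00001100 Δ1=01001100 Δ2=01001000 Δ3=01000010 Δ4=11010010 Δ5=11111010 Δ6=01111010 Δ7=01110010 | 7Δ
t=11: Δ0=01110010 Δ1=00110010 | 1Δ
t=12: Δ0=00110010 Δ1=01110010 Δ2=01110011 Δ3=11011011 Δ4=01011011 | 4Δ
t=13: Δ0=01011011 Δ1=00011011 | 1Δ
t=14: Δ0=00011011 Δ1=01011011 Δ2=01011110 Δ3=11111100 Δ4=11101100 Δ5=11001100 Δ6=01001100 | 6Δ
t=15: Δ0=01001100 Δ1=00001100 | 1Δ

0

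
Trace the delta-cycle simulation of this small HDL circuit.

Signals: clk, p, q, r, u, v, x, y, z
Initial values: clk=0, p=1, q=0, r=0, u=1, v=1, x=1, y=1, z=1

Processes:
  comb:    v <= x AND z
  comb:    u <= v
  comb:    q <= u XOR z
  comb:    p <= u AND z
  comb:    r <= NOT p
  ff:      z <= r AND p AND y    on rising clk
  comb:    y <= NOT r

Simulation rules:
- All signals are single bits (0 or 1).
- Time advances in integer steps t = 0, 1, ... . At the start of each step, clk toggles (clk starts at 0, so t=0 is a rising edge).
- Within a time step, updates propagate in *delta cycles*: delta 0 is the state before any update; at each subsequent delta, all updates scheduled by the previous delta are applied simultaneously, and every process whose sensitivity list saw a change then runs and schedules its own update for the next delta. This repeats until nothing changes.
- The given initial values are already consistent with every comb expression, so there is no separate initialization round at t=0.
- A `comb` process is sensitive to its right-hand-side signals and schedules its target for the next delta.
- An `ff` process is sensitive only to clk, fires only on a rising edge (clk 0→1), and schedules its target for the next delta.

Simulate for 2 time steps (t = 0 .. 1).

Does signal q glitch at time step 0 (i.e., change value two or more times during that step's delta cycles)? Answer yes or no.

yes

[bits: y,clk,q,u,x,v,p,z,r]
t=0: Δ0=100111110 Δ1=110111110 Δ2=110111100 Δ3=111110000 Δ4=111010001 Δ5=010010001 | 5Δ
t=1: Δ0=010010001 Δ1=000010001 | 1Δ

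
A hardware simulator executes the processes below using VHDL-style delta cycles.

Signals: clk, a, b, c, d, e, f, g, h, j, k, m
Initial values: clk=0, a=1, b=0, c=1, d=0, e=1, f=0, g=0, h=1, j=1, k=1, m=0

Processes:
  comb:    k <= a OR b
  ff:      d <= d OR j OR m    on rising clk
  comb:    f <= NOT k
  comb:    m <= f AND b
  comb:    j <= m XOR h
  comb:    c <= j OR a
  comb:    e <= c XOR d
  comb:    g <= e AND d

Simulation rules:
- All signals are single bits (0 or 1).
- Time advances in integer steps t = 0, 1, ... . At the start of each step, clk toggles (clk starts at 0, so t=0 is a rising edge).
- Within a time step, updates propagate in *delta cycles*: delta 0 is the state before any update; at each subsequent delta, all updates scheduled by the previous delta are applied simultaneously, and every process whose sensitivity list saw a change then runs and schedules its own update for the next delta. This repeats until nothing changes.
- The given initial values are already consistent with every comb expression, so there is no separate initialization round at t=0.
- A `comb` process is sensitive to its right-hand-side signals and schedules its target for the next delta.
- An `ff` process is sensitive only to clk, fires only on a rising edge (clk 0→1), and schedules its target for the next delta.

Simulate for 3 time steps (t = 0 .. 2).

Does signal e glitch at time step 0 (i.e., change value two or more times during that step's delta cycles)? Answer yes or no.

no

t=0 Δ0: a=1 k=1 b=0 m=0 g=0 h=1 clk=0 c=1 e=1 d=0 f=0 j=1
  Δ1: clk:0→1
  Δ2: d:0→1
  Δ3: g:0→1, e:1→0
  Δ4: g:1→0
  (4Δ to stable)
t=1 Δ0: a=1 k=1 b=0 m=0 g=0 h=1 clk=1 c=1 e=0 d=1 f=0 j=1
  Δ1: clk:1→0
  (1Δ to stable)
t=2 Δ0: a=1 k=1 b=0 m=0 g=0 h=1 clk=0 c=1 e=0 d=1 f=0 j=1
  Δ1: clk:0→1
  (1Δ to stable)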